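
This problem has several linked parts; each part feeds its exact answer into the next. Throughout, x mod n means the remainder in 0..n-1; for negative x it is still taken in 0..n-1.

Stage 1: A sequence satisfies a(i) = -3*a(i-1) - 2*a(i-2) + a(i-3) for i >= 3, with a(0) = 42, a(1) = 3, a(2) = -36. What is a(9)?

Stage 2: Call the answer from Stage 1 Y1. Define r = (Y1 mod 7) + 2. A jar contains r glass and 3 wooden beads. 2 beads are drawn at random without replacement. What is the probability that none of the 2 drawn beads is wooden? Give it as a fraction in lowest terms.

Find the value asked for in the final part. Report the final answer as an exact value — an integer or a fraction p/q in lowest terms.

Stage 1: a(3) = -3*(-36) - 2*(3) + 1*(42) = 144; iterating: a(3)=144, a(4)=-357, a(5)=747, a(6)=-1383, a(7)=2298, a(8)=-3381, a(9)=4164; answer 4164
Stage 2: Y1 = 4164; r = 8; total draws C(11,2) = 55; favorable C(8,2) = 28; P = 28/55; answer 28/55

28/55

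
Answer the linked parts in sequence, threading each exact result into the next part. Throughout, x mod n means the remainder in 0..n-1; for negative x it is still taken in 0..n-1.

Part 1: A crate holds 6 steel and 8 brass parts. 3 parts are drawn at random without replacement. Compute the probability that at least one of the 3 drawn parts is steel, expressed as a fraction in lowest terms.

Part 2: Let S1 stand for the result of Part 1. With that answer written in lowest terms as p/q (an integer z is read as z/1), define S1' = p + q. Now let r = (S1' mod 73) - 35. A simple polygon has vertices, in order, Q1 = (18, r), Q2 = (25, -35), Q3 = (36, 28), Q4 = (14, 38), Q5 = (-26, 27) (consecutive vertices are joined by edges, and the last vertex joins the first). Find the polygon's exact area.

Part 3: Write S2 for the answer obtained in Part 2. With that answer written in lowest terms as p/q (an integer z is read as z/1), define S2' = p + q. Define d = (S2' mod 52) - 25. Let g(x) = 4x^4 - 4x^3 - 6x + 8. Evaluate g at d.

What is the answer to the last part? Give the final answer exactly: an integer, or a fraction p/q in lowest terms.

Part 1: total draws C(14,3) = 364; complement C(8,3) = 56; favorable 364 - 56 = 308; P = 11/13; answer 11/13
Part 2: S1 = 11/13; threaded value p + q = 24; r = -11; cross terms: (18*-35 - 25*-11)=-355, (25*28 - 36*-35)=1960, (36*38 - 14*28)=976, (14*27 - -26*38)=1366, (-26*-11 - 18*27)=-200; twice the area = |3747| = 3747; area = 3747/2; answer 3747/2
Part 3: S2 = 3747/2; threaded value p + q = 3749; d = -20; 4*(-20)^4 - 4*(-20)^3 - 6*(-20)^1 + 8 = (640000) + (32000) + (120) + (8) = 672128; answer 672128

672128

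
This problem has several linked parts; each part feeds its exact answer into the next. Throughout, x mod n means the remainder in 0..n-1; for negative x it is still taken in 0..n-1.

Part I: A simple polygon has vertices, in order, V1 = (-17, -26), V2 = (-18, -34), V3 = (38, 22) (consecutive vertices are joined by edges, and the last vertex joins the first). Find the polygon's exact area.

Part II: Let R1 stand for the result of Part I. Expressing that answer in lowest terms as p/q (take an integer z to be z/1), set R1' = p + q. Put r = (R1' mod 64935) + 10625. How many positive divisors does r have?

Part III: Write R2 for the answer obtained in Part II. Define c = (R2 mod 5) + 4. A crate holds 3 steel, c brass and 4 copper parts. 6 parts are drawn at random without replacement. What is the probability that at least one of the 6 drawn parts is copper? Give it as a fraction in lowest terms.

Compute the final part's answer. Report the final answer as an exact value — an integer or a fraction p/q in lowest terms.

133/143

Part I: cross terms: (-17*-34 - -18*-26)=110, (-18*22 - 38*-34)=896, (38*-26 - -17*22)=-614; twice the area = |392| = 392; area = 196; answer 196
Part II: R1 = 196; threaded value p + q = 197; r = 10822; 10822 = 2 * 7 * 773; number of divisors = (1+1) * (1+1) * (1+1) = 8; answer 8
Part III: R2 = 8; c = 7; total draws C(14,6) = 3003; complement C(10,6) = 210; favorable 3003 - 210 = 2793; P = 133/143; answer 133/143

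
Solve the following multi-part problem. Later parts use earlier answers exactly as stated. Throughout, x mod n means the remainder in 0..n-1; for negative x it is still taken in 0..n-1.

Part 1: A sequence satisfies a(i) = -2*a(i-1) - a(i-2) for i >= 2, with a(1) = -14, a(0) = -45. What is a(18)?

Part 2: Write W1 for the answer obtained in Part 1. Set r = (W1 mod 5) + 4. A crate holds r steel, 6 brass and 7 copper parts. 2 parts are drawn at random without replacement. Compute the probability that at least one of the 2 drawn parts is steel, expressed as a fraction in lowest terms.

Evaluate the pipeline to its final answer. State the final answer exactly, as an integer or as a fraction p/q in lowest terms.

Part 1: a(2) = -2*(-14) - 1*(-45) = 73; iterating: a(2)=73, a(3)=-132, a(4)=191, a(5)=-250, a(6)=309, a(7)=-368, a(8)=427, a(9)=-486, a(10)=545, a(11)=-604, a(12)=663, a(13)=-722, a(14)=781, a(15)=-840, a(16)=899, a(17)=-958, a(18)=1017; answer 1017
Part 2: W1 = 1017; r = 6; total draws C(19,2) = 171; complement C(13,2) = 78; favorable 171 - 78 = 93; P = 31/57; answer 31/57

31/57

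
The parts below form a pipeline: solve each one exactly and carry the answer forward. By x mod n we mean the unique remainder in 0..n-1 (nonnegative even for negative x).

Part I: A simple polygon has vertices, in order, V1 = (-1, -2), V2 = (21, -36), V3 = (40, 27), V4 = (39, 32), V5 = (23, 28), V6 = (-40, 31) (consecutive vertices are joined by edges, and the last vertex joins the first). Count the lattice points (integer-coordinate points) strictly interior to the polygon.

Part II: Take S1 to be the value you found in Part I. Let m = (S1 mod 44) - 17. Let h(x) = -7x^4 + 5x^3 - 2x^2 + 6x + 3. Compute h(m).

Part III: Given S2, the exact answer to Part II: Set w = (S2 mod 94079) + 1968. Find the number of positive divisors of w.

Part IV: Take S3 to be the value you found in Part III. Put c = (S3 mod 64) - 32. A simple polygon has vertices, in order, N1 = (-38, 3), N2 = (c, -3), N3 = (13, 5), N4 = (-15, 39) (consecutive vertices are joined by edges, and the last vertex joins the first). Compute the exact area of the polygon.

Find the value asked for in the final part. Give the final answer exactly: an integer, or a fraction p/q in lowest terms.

1070

Part I: cross terms: (-1*-36 - 21*-2)=78, (21*27 - 40*-36)=2007, (40*32 - 39*27)=227, (39*28 - 23*32)=356, (23*31 - -40*28)=1833, (-40*-2 - -1*31)=111; twice the area = |4612| = 4612; area = 2306; boundary points = 2 + 1 + 1 + 4 + 3 + 3 = 14; strictly interior points = area - boundary/2 + 1 = 2300; answer 2300
Part II: S1 = 2300; m = -5; -7*(-5)^4 + 5*(-5)^3 - 2*(-5)^2 + 6*(-5)^1 + 3 = (-4375) + (-625) + (-50) + (-30) + (3) = -5077; answer -5077
Part III: S2 = -5077; w = 90970; 90970 = 2 * 5 * 11 * 827; number of divisors = (1+1) * (1+1) * (1+1) * (1+1) = 16; answer 16
Part IV: S3 = 16; c = -16; cross terms: (-38*-3 - -16*3)=162, (-16*5 - 13*-3)=-41, (13*39 - -15*5)=582, (-15*3 - -38*39)=1437; twice the area = |2140| = 2140; area = 1070; answer 1070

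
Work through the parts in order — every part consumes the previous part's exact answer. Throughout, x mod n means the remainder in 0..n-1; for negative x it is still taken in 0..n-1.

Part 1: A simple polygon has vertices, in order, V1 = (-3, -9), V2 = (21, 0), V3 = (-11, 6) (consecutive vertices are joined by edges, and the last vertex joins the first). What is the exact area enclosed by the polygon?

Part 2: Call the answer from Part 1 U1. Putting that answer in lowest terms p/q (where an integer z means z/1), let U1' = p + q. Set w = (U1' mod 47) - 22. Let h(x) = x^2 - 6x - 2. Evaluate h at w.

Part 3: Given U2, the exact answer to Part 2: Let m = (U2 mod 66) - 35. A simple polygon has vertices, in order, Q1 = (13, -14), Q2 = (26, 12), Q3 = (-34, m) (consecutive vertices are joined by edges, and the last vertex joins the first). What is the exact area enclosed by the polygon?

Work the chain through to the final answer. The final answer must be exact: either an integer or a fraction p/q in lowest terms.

507

Part 1: cross terms: (-3*0 - 21*-9)=189, (21*6 - -11*0)=126, (-11*-9 - -3*6)=117; twice the area = |432| = 432; area = 216; answer 216
Part 2: U1 = 216; threaded value p + q = 217; w = 7; 1*(7)^2 - 6*(7)^1 - 2 = (49) + (-42) + (-2) = 5; answer 5
Part 3: U2 = 5; m = -30; cross terms: (13*12 - 26*-14)=520, (26*-30 - -34*12)=-372, (-34*-14 - 13*-30)=866; twice the area = |1014| = 1014; area = 507; answer 507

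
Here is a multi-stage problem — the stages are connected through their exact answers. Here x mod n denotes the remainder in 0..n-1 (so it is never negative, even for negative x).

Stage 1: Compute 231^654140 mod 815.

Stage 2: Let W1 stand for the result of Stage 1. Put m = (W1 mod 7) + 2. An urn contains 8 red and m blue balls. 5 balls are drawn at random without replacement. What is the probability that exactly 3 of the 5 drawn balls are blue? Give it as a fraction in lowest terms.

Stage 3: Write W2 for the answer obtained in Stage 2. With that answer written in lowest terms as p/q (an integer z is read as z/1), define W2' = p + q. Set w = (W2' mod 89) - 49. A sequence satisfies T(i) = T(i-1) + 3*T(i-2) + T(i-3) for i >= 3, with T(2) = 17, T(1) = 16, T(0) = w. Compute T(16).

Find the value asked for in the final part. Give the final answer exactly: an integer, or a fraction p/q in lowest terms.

2951428

Stage 1: squarings mod 815: 231^1=231, 231^2=386, 231^4=666, 231^8=196, 231^16=111, 231^32=96, 231^64=251, 231^128=246, 231^256=206, 231^512=56, 231^1024=691, 231^2048=706, 231^4096=471, 231^8192=161, 231^16384=656, 231^32768=16, 231^65536=256, 231^131072=336, 231^262144=426, 231^524288=546; 231^654140 = 231^4 * 231^8 * 231^16 * 231^32 * 231^256 * 231^512 * 231^2048 * 231^4096 * 231^8192 * 231^16384 * 231^32768 * 231^65536 * 231^524288 = 536 (mod 815); answer 536
Stage 2: W1 = 536; m = 6; total draws C(14,5) = 2002; favorable C(6,3)*C(8,2) = 560; P = 40/143; answer 40/143
Stage 3: W2 = 40/143; threaded value p + q = 183; w = -44; T(3) = 1*(17) + 3*(16) + 1*(-44) = 21; iterating: T(3)=21, T(4)=88, T(5)=168, T(6)=453, T(7)=1045, T(8)=2572, T(9)=6160, T(10)=14921, T(11)=35973, T(12)=86896, T(13)=209736, T(14)=506397, T(15)=1222501, T(16)=2951428; answer 2951428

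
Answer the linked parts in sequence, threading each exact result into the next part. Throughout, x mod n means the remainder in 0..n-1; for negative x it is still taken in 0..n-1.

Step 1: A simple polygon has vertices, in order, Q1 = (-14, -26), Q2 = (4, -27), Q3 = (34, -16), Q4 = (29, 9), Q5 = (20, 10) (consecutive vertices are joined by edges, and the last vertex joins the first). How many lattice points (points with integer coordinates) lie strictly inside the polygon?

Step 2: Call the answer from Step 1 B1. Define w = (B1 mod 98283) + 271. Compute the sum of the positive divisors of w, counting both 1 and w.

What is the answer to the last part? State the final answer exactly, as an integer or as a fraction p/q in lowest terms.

Step 1: cross terms: (-14*-27 - 4*-26)=482, (4*-16 - 34*-27)=854, (34*9 - 29*-16)=770, (29*10 - 20*9)=110, (20*-26 - -14*10)=-380; twice the area = |1836| = 1836; area = 918; boundary points = 1 + 1 + 5 + 1 + 2 = 10; strictly interior points = area - boundary/2 + 1 = 914; answer 914
Step 2: B1 = 914; w = 1185; 1185 = 3 * 5 * 79; sigma = (1 + 3) * (1 + 5) * (1 + 79) = 4 * 6 * 80 = 1920; answer 1920

1920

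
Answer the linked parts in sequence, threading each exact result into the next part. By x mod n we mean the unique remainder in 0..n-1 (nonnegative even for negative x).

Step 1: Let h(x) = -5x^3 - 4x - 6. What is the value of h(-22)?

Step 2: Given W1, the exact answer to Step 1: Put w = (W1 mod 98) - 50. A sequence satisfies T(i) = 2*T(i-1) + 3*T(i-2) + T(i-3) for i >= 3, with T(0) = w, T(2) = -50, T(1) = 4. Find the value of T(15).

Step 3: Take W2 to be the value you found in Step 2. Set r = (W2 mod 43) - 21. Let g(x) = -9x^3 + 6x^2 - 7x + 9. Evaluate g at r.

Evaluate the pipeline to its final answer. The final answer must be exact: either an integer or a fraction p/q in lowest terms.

Step 1: -5*(-22)^3 - 4*(-22)^1 - 6 = (53240) + (88) + (-6) = 53322; answer 53322
Step 2: W1 = 53322; w = -40; T(3) = 2*(-50) + 3*(4) + 1*(-40) = -128; iterating: T(3)=-128, T(4)=-402, T(5)=-1238, T(6)=-3810, T(7)=-11736, T(8)=-36140, T(9)=-111298, T(10)=-342752, T(11)=-1055538, T(12)=-3250630, T(13)=-10010626, T(14)=-30828680, T(15)=-94939868; answer -94939868
Step 3: W2 = -94939868; r = -17; -9*(-17)^3 + 6*(-17)^2 - 7*(-17)^1 + 9 = (44217) + (1734) + (119) + (9) = 46079; answer 46079

46079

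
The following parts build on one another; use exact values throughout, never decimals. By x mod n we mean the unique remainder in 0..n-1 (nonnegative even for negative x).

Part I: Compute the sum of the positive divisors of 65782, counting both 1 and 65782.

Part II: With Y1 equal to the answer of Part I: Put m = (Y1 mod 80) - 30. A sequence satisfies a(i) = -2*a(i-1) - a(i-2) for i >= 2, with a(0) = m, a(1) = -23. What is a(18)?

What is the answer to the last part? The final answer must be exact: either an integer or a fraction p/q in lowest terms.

380

Part I: 65782 = 2 * 31 * 1061; sigma = (1 + 2) * (1 + 31) * (1 + 1061) = 3 * 32 * 1062 = 101952; answer 101952
Part II: Y1 = 101952; m = 2; a(2) = -2*(-23) - 1*(2) = 44; iterating: a(2)=44, a(3)=-65, a(4)=86, a(5)=-107, a(6)=128, a(7)=-149, a(8)=170, a(9)=-191, a(10)=212, a(11)=-233, a(12)=254, a(13)=-275, a(14)=296, a(15)=-317, a(16)=338, a(17)=-359, a(18)=380; answer 380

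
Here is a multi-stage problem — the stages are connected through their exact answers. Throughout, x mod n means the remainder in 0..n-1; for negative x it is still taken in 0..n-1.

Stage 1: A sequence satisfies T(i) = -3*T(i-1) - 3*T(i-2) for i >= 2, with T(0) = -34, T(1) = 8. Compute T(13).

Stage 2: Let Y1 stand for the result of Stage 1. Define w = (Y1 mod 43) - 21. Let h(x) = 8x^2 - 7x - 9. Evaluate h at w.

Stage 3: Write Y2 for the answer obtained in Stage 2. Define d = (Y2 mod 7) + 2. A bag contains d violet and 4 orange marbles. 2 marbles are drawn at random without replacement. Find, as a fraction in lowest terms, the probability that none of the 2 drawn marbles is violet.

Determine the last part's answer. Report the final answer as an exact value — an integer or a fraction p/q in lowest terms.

1/11

Stage 1: T(2) = -3*(8) - 3*(-34) = 78; iterating: T(2)=78, T(3)=-258, T(4)=540, T(5)=-846, T(6)=918, T(7)=-216, T(8)=-2106, T(9)=6966, T(10)=-14580, T(11)=22842, T(12)=-24786, T(13)=5832; answer 5832
Stage 2: Y1 = 5832; w = 6; 8*(6)^2 - 7*(6)^1 - 9 = (288) + (-42) + (-9) = 237; answer 237
Stage 3: Y2 = 237; d = 8; total draws C(12,2) = 66; favorable C(4,2) = 6; P = 1/11; answer 1/11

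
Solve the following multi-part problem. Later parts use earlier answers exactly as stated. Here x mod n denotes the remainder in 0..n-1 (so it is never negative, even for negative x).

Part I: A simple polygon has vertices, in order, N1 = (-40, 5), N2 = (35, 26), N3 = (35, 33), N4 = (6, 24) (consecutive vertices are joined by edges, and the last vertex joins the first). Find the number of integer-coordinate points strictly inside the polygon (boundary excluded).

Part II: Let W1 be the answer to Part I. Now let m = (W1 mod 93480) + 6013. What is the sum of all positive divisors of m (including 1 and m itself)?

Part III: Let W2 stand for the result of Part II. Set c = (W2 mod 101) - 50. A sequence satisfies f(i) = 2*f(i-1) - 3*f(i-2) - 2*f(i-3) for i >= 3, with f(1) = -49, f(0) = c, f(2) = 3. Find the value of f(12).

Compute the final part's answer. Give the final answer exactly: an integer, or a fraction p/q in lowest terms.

28223

Part I: cross terms: (-40*26 - 35*5)=-1215, (35*33 - 35*26)=245, (35*24 - 6*33)=642, (6*5 - -40*24)=990; twice the area = |662| = 662; area = 331; boundary points = 3 + 7 + 1 + 1 = 12; strictly interior points = area - boundary/2 + 1 = 326; answer 326
Part II: W1 = 326; m = 6339; 6339 = 3 * 2113; sigma = (1 + 3) * (1 + 2113) = 4 * 2114 = 8456; answer 8456
Part III: W2 = 8456; c = 23; f(3) = 2*(3) - 3*(-49) - 2*(23) = 107; iterating: f(3)=107, f(4)=303, f(5)=279, f(6)=-565, f(7)=-2573, f(8)=-4009, f(9)=831, f(10)=18835, f(11)=43195, f(12)=28223; answer 28223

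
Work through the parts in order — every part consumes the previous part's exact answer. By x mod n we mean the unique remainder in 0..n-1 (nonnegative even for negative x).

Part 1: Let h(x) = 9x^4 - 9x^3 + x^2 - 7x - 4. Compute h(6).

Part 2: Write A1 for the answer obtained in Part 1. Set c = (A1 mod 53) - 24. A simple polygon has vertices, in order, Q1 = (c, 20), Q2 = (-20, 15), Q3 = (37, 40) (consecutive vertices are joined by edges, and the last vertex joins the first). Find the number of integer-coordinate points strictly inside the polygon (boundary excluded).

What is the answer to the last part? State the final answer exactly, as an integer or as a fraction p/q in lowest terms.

Part 1: 9*(6)^4 - 9*(6)^3 + 1*(6)^2 - 7*(6)^1 - 4 = (11664) + (-1944) + (36) + (-42) + (-4) = 9710; answer 9710
Part 2: A1 = 9710; c = -13; cross terms: (-13*15 - -20*20)=205, (-20*40 - 37*15)=-1355, (37*20 - -13*40)=1260; twice the area = |110| = 110; area = 55; boundary points = 1 + 1 + 10 = 12; strictly interior points = area - boundary/2 + 1 = 50; answer 50

50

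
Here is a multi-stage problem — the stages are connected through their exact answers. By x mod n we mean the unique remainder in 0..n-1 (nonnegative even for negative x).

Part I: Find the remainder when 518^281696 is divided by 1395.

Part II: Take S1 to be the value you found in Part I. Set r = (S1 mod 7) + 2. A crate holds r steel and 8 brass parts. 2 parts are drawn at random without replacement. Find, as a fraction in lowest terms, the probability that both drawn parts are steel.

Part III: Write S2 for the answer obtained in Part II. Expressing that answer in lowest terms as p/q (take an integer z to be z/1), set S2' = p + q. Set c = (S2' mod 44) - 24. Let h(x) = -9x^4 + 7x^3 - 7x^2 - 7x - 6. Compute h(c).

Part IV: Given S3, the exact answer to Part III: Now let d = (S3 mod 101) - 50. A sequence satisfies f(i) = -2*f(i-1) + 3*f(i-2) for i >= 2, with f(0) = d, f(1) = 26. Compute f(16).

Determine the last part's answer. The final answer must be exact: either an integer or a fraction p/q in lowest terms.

Part I: squarings mod 1395: 518^1=518, 518^2=484, 518^4=1291, 518^8=1051, 518^16=1156, 518^32=1321, 518^64=1291, 518^128=1051, 518^256=1156, 518^512=1321, 518^1024=1291, 518^2048=1051, 518^4096=1156, 518^8192=1321, 518^16384=1291, 518^32768=1051, 518^65536=1156, 518^131072=1321, 518^262144=1291; 518^281696 = 518^32 * 518^64 * 518^1024 * 518^2048 * 518^16384 * 518^262144 = 1006 (mod 1395); answer 1006
Part II: S1 = 1006; r = 7; total draws C(15,2) = 105; favorable C(7,2) = 21; P = 1/5; answer 1/5
Part III: S2 = 1/5; threaded value p + q = 6; c = -18; -9*(-18)^4 + 7*(-18)^3 - 7*(-18)^2 - 7*(-18)^1 - 6 = (-944784) + (-40824) + (-2268) + (126) + (-6) = -987756; answer -987756
Part IV: S3 = -987756; d = -26; f(2) = -2*(26) + 3*(-26) = -130; iterating: f(2)=-130, f(3)=338, f(4)=-1066, f(5)=3146, f(6)=-9490, f(7)=28418, f(8)=-85306, f(9)=255866, f(10)=-767650, f(11)=2302898, f(12)=-6908746, f(13)=20726186, f(14)=-62178610, f(15)=186535778, f(16)=-559607386; answer -559607386

-559607386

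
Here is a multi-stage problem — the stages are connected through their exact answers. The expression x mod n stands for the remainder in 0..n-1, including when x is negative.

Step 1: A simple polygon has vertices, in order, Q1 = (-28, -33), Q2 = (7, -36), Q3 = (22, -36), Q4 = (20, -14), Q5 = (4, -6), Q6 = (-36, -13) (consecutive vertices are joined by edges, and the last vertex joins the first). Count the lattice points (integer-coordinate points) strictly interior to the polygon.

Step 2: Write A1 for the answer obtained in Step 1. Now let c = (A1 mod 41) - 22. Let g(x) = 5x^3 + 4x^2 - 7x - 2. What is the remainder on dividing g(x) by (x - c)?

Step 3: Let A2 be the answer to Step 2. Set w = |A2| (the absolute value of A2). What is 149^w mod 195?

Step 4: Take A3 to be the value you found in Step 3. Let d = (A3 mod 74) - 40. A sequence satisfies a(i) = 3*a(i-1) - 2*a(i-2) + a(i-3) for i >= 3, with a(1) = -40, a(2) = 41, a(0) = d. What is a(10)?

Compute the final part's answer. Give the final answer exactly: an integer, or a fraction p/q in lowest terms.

62361

Step 1: cross terms: (-28*-36 - 7*-33)=1239, (7*-36 - 22*-36)=540, (22*-14 - 20*-36)=412, (20*-6 - 4*-14)=-64, (4*-13 - -36*-6)=-268, (-36*-33 - -28*-13)=824; twice the area = |2683| = 2683; area = 2683/2; boundary points = 1 + 15 + 2 + 8 + 1 + 4 = 31; strictly interior points = area - boundary/2 + 1 = 1327; answer 1327
Step 2: A1 = 1327; c = -7; remainder = value at the root: 5*(-7)^3 + 4*(-7)^2 - 7*(-7)^1 - 2 = (-1715) + (196) + (49) + (-2) = -1472; answer -1472
Step 3: A2 = -1472; w = 1472; squarings mod 195: 149^1=149, 149^2=166, 149^4=61, 149^8=16, 149^16=61, 149^32=16, 149^64=61, 149^128=16, 149^256=61, 149^512=16, 149^1024=61; 149^1472 = 149^64 * 149^128 * 149^256 * 149^1024 = 16 (mod 195); answer 16
Step 4: A3 = 16; d = -24; a(3) = 3*(41) - 2*(-40) + 1*(-24) = 179; iterating: a(3)=179, a(4)=415, a(5)=928, a(6)=2133, a(7)=4958, a(8)=11536, a(9)=26825, a(10)=62361; answer 62361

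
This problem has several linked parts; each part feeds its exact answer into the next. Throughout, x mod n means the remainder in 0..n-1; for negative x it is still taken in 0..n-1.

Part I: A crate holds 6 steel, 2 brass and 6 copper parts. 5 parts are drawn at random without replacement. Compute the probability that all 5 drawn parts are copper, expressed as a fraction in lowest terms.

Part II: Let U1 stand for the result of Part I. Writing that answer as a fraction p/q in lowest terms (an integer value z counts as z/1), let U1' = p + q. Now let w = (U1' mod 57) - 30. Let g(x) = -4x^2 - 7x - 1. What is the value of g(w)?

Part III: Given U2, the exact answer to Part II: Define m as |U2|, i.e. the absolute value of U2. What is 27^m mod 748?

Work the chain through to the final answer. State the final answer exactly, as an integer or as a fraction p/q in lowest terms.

577

Part I: total draws C(14,5) = 2002; favorable C(6,5) = 6; P = 3/1001; answer 3/1001
Part II: U1 = 3/1001; threaded value p + q = 1004; w = 5; -4*(5)^2 - 7*(5)^1 - 1 = (-100) + (-35) + (-1) = -136; answer -136
Part III: U2 = -136; m = 136; squarings mod 748: 27^1=27, 27^2=729, 27^4=361, 27^8=169, 27^16=137, 27^32=69, 27^64=273, 27^128=477; 27^136 = 27^8 * 27^128 = 577 (mod 748); answer 577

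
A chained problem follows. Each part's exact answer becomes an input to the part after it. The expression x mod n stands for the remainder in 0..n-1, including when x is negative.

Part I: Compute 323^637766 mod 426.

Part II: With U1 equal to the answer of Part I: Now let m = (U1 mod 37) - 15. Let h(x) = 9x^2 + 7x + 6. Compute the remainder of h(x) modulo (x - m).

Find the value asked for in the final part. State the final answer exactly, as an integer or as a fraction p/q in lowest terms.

1926

Part I: squarings mod 426: 323^1=323, 323^2=385, 323^4=403, 323^8=103, 323^16=385, 323^32=403, 323^64=103, 323^128=385, 323^256=403, 323^512=103, 323^1024=385, 323^2048=403, 323^4096=103, 323^8192=385, 323^16384=403, 323^32768=103, 323^65536=385, 323^131072=403, 323^262144=103, 323^524288=385; 323^637766 = 323^2 * 323^4 * 323^64 * 323^256 * 323^512 * 323^2048 * 323^4096 * 323^8192 * 323^32768 * 323^65536 * 323^524288 = 37 (mod 426); answer 37
Part II: U1 = 37; m = -15; remainder = value at the root: 9*(-15)^2 + 7*(-15)^1 + 6 = (2025) + (-105) + (6) = 1926; answer 1926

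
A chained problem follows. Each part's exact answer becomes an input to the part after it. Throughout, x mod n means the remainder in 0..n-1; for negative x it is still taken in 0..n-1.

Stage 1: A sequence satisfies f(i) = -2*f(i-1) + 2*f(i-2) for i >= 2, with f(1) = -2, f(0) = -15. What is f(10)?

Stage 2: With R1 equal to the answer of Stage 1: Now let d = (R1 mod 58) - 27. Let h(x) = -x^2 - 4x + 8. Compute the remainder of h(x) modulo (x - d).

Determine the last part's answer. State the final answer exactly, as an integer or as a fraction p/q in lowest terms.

Stage 1: f(2) = -2*(-2) + 2*(-15) = -26; iterating: f(2)=-26, f(3)=48, f(4)=-148, f(5)=392, f(6)=-1080, f(7)=2944, f(8)=-8048, f(9)=21984, f(10)=-60064; answer -60064
Stage 2: R1 = -60064; d = -3; remainder = value at the root: -1*(-3)^2 - 4*(-3)^1 + 8 = (-9) + (12) + (8) = 11; answer 11

11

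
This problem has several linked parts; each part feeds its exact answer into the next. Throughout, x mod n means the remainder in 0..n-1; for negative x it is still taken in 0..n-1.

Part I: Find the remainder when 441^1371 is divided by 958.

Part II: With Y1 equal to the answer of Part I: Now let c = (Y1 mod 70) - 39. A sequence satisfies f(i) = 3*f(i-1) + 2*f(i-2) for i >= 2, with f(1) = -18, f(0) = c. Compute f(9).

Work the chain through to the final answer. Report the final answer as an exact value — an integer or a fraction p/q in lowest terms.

Part I: squarings mod 958: 441^1=441, 441^2=7, 441^4=49, 441^8=485, 441^16=515, 441^32=817, 441^64=721, 441^128=605, 441^256=69, 441^512=929, 441^1024=841; 441^1371 = 441^1 * 441^2 * 441^8 * 441^16 * 441^64 * 441^256 * 441^1024 = 847 (mod 958); answer 847
Part II: Y1 = 847; c = -32; f(2) = 3*(-18) + 2*(-32) = -118; iterating: f(2)=-118, f(3)=-390, f(4)=-1406, f(5)=-4998, f(6)=-17806, f(7)=-63414, f(8)=-225854, f(9)=-804390; answer -804390

-804390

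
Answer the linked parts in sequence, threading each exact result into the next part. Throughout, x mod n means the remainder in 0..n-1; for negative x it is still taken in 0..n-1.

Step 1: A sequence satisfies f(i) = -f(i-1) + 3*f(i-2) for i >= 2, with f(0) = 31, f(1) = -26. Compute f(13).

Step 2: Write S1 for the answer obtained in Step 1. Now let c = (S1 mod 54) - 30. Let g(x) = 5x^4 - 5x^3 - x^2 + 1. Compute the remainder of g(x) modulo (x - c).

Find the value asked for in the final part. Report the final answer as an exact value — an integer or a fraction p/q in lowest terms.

Step 1: f(2) = -1*(-26) + 3*(31) = 119; iterating: f(2)=119, f(3)=-197, f(4)=554, f(5)=-1145, f(6)=2807, f(7)=-6242, f(8)=14663, f(9)=-33389, f(10)=77378, f(11)=-177545, f(12)=409679, f(13)=-942314; answer -942314
Step 2: S1 = -942314; c = 10; remainder = value at the root: 5*(10)^4 - 5*(10)^3 - 1*(10)^2 + 1 = (50000) + (-5000) + (-100) + (1) = 44901; answer 44901

44901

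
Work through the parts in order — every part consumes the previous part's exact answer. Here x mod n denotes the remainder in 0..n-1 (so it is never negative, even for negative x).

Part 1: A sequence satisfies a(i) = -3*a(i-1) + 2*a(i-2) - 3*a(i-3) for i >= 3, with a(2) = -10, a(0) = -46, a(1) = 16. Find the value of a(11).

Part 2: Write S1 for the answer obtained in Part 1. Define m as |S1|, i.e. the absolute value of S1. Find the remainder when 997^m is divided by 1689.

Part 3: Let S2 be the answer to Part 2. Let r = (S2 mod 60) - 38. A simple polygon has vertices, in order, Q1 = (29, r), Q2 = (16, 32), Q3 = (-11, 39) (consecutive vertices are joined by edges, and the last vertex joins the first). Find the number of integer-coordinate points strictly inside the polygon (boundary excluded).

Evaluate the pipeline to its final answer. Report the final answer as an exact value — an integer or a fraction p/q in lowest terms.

Part 1: a(3) = -3*(-10) + 2*(16) - 3*(-46) = 200; iterating: a(3)=200, a(4)=-668, a(5)=2434, a(6)=-9238, a(7)=34586, a(8)=-129536, a(9)=485494, a(10)=-1819312, a(11)=6817532; answer 6817532
Part 2: S1 = 6817532; m = 6817532; squarings mod 1689: 997^1=997, 997^2=877, 997^4=634, 997^8=1663, 997^16=676, 997^32=946, 997^64=1435, 997^128=334, 997^256=82, 997^512=1657, 997^1024=1024, 997^2048=1396, 997^4096=1399, 997^8192=1339, 997^16384=892, 997^32768=145, 997^65536=757, 997^131072=478, 997^262144=469, 997^524288=391, 997^1048576=871, 997^2097152=280, 997^4194304=706; 997^6817532 = 997^4 * 997^8 * 997^16 * 997^32 * 997^64 * 997^128 * 997^512 * 997^1024 * 997^524288 * 997^2097152 * 997^4194304 = 1177 (mod 1689); answer 1177
Part 3: S2 = 1177; r = -1; cross terms: (29*32 - 16*-1)=944, (16*39 - -11*32)=976, (-11*-1 - 29*39)=-1120; twice the area = |800| = 800; area = 400; boundary points = 1 + 1 + 40 = 42; strictly interior points = area - boundary/2 + 1 = 380; answer 380

380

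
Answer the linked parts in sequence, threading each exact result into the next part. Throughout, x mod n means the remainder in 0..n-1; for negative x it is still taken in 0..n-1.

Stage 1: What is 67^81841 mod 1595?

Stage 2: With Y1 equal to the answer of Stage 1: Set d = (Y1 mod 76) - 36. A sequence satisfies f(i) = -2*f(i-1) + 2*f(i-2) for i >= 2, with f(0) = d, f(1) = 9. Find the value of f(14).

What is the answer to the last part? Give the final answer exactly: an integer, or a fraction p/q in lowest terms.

Stage 1: squarings mod 1595: 67^1=67, 67^2=1299, 67^4=1486, 67^8=716, 67^16=661, 67^32=1486, 67^64=716, 67^128=661, 67^256=1486, 67^512=716, 67^1024=661, 67^2048=1486, 67^4096=716, 67^8192=661, 67^16384=1486, 67^32768=716, 67^65536=661; 67^81841 = 67^1 * 67^16 * 67^32 * 67^128 * 67^256 * 67^512 * 67^1024 * 67^2048 * 67^4096 * 67^8192 * 67^65536 = 892 (mod 1595); answer 892
Stage 2: Y1 = 892; d = 20; f(2) = -2*(9) + 2*(20) = 22; iterating: f(2)=22, f(3)=-26, f(4)=96, f(5)=-244, f(6)=680, f(7)=-1848, f(8)=5056, f(9)=-13808, f(10)=37728, f(11)=-103072, f(12)=281600, f(13)=-769344, f(14)=2101888; answer 2101888

2101888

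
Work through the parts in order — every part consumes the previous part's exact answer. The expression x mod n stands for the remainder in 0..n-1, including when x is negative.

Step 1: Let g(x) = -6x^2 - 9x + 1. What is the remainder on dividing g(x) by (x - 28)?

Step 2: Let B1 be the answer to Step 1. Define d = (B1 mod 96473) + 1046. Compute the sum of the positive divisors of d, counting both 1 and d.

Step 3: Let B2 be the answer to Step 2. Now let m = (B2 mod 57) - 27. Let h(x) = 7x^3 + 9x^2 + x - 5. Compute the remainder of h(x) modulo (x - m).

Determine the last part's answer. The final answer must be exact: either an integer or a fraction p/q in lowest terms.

Step 1: remainder = value at the root: -6*(28)^2 - 9*(28)^1 + 1 = (-4704) + (-252) + (1) = -4955; answer -4955
Step 2: B1 = -4955; d = 92564; 92564 = 2^2 * 73 * 317; sigma = (1 + 2 + 4) * (1 + 73) * (1 + 317) = 7 * 74 * 318 = 164724; answer 164724
Step 3: B2 = 164724; m = 24; remainder = value at the root: 7*(24)^3 + 9*(24)^2 + 1*(24)^1 - 5 = (96768) + (5184) + (24) + (-5) = 101971; answer 101971

101971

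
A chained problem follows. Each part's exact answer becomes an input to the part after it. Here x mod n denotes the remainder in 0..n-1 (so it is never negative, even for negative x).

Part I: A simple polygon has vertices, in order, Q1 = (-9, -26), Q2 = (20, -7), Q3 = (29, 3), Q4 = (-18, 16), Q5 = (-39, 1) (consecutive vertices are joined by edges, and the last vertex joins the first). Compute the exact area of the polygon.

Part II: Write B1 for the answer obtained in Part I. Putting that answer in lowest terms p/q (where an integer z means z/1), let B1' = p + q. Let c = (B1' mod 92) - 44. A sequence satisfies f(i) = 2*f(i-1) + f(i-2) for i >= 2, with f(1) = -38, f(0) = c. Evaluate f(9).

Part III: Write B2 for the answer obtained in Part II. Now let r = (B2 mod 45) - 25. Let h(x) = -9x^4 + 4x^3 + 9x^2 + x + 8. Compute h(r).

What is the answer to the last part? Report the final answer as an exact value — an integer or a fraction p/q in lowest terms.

-10462

Part I: cross terms: (-9*-7 - 20*-26)=583, (20*3 - 29*-7)=263, (29*16 - -18*3)=518, (-18*1 - -39*16)=606, (-39*-26 - -9*1)=1023; twice the area = |2993| = 2993; area = 2993/2; answer 2993/2
Part II: B1 = 2993/2; threaded value p + q = 2995; c = 7; f(2) = 2*(-38) + 1*(7) = -69; iterating: f(2)=-69, f(3)=-176, f(4)=-421, f(5)=-1018, f(6)=-2457, f(7)=-5932, f(8)=-14321, f(9)=-34574; answer -34574
Part III: B2 = -34574; r = 6; -9*(6)^4 + 4*(6)^3 + 9*(6)^2 + 1*(6)^1 + 8 = (-11664) + (864) + (324) + (6) + (8) = -10462; answer -10462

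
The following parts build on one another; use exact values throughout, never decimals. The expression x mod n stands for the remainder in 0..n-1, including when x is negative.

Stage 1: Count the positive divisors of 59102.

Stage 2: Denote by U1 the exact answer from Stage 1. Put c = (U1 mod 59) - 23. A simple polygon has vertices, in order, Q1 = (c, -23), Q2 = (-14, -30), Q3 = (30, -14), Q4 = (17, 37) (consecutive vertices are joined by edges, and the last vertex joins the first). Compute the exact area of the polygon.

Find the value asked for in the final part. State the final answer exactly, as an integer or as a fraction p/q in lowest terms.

Stage 1: 59102 = 2 * 29 * 1019; number of divisors = (1+1) * (1+1) * (1+1) = 8; answer 8
Stage 2: U1 = 8; c = -15; cross terms: (-15*-30 - -14*-23)=128, (-14*-14 - 30*-30)=1096, (30*37 - 17*-14)=1348, (17*-23 - -15*37)=164; twice the area = |2736| = 2736; area = 1368; answer 1368

1368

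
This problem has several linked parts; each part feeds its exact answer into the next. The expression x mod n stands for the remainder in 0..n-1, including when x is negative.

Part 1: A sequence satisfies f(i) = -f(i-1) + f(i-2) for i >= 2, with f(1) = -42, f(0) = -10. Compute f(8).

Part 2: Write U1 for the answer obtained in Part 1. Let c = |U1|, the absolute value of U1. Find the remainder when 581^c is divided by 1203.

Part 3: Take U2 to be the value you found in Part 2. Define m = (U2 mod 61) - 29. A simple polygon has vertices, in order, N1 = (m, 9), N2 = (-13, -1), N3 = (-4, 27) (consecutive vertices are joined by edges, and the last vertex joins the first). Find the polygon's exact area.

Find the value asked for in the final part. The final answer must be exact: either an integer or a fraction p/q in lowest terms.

Part 1: f(2) = -1*(-42) + 1*(-10) = 32; iterating: f(2)=32, f(3)=-74, f(4)=106, f(5)=-180, f(6)=286, f(7)=-466, f(8)=752; answer 752
Part 2: U1 = 752; c = 752; squarings mod 1203: 581^1=581, 581^2=721, 581^4=145, 581^8=574, 581^16=1057, 581^32=865, 581^64=1162, 581^128=478, 581^256=1117, 581^512=178; 581^752 = 581^16 * 581^32 * 581^64 * 581^128 * 581^512 = 385 (mod 1203); answer 385
Part 3: U2 = 385; m = -10; cross terms: (-10*-1 - -13*9)=127, (-13*27 - -4*-1)=-355, (-4*9 - -10*27)=234; twice the area = |6| = 6; area = 3; answer 3

3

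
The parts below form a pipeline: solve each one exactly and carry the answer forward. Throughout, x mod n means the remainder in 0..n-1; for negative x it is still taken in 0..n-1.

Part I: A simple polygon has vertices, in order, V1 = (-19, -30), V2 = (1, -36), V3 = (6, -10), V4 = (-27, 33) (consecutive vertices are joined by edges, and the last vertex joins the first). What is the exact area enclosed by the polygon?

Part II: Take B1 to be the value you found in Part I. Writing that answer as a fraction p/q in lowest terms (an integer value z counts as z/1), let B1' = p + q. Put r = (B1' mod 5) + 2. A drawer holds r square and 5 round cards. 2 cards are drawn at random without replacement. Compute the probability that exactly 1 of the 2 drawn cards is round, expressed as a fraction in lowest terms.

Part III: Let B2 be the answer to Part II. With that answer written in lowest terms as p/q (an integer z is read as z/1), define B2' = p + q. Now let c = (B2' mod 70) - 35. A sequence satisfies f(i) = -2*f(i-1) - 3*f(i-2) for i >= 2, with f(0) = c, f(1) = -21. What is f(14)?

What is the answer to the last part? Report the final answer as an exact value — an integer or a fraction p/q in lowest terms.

15225

Part I: cross terms: (-19*-36 - 1*-30)=714, (1*-10 - 6*-36)=206, (6*33 - -27*-10)=-72, (-27*-30 - -19*33)=1437; twice the area = |2285| = 2285; area = 2285/2; answer 2285/2
Part II: B1 = 2285/2; threaded value p + q = 2287; r = 4; total draws C(9,2) = 36; favorable C(5,1)*C(4,1) = 20; P = 5/9; answer 5/9
Part III: B2 = 5/9; threaded value p + q = 14; c = -21; f(2) = -2*(-21) - 3*(-21) = 105; iterating: f(2)=105, f(3)=-147, f(4)=-21, f(5)=483, f(6)=-903, f(7)=357, f(8)=1995, f(9)=-5061, f(10)=4137, f(11)=6909, f(12)=-26229, f(13)=31731, f(14)=15225; answer 15225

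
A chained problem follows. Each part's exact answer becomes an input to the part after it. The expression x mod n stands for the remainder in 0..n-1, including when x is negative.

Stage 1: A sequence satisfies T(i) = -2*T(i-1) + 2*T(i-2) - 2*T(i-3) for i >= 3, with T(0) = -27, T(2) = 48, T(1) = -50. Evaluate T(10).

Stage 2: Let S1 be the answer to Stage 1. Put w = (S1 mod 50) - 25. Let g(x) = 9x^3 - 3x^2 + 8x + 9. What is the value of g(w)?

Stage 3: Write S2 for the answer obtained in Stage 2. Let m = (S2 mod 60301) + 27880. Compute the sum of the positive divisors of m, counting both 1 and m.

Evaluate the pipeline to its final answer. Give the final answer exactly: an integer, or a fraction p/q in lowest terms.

141930

Stage 1: T(3) = -2*(48) + 2*(-50) - 2*(-27) = -142; iterating: T(3)=-142, T(4)=480, T(5)=-1340, T(6)=3924, T(7)=-11488, T(8)=33504, T(9)=-97832, T(10)=285648; answer 285648
Stage 2: S1 = 285648; w = 23; 9*(23)^3 - 3*(23)^2 + 8*(23)^1 + 9 = (109503) + (-1587) + (184) + (9) = 108109; answer 108109
Stage 3: S2 = 108109; m = 75688; 75688 = 2^3 * 9461; sigma = (1 + 2 + 4 + 8) * (1 + 9461) = 15 * 9462 = 141930; answer 141930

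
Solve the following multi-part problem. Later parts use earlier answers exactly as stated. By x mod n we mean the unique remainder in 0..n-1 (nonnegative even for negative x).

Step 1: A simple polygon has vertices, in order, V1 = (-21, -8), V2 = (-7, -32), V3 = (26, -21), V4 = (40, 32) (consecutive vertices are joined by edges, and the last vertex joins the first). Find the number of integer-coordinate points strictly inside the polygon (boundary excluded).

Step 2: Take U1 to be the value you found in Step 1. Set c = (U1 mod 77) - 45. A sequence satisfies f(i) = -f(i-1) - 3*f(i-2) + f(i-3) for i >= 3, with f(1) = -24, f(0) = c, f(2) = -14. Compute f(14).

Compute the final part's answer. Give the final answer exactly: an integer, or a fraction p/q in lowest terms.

Step 1: cross terms: (-21*-32 - -7*-8)=616, (-7*-21 - 26*-32)=979, (26*32 - 40*-21)=1672, (40*-8 - -21*32)=352; twice the area = |3619| = 3619; area = 3619/2; boundary points = 2 + 11 + 1 + 1 = 15; strictly interior points = area - boundary/2 + 1 = 1803; answer 1803
Step 2: U1 = 1803; c = -13; f(3) = -1*(-14) - 3*(-24) + 1*(-13) = 73; iterating: f(3)=73, f(4)=-55, f(5)=-178, f(6)=416, f(7)=63, f(8)=-1489, f(9)=1716, f(10)=2814, f(11)=-9451, f(12)=2725, f(13)=28442, f(14)=-46068; answer -46068

-46068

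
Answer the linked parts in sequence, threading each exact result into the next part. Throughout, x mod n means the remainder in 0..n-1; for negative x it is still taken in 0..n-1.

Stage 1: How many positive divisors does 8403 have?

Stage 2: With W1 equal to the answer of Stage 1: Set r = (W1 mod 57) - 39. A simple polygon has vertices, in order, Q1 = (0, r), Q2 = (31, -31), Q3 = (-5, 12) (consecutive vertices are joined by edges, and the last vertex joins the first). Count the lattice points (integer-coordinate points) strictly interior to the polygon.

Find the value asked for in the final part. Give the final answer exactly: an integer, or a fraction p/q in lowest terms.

Stage 1: 8403 = 3 * 2801; number of divisors = (1+1) * (1+1) = 4; answer 4
Stage 2: W1 = 4; r = -35; cross terms: (0*-31 - 31*-35)=1085, (31*12 - -5*-31)=217, (-5*-35 - 0*12)=175; twice the area = |1477| = 1477; area = 1477/2; boundary points = 1 + 1 + 1 = 3; strictly interior points = area - boundary/2 + 1 = 738; answer 738

738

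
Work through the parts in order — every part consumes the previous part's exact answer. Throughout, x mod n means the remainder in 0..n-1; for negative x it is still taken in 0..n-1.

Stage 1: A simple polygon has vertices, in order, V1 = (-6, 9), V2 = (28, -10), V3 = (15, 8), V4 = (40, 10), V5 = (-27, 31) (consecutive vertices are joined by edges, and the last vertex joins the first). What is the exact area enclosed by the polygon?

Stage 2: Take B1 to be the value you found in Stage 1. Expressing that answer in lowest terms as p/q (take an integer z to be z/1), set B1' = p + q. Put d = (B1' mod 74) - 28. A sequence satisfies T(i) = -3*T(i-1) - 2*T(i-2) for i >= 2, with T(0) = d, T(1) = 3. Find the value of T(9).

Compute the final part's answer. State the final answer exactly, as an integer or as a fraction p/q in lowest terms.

18363

Stage 1: cross terms: (-6*-10 - 28*9)=-192, (28*8 - 15*-10)=374, (15*10 - 40*8)=-170, (40*31 - -27*10)=1510, (-27*9 - -6*31)=-57; twice the area = |1465| = 1465; area = 1465/2; answer 1465/2
Stage 2: B1 = 1465/2; threaded value p + q = 1467; d = 33; T(2) = -3*(3) - 2*(33) = -75; iterating: T(2)=-75, T(3)=219, T(4)=-507, T(5)=1083, T(6)=-2235, T(7)=4539, T(8)=-9147, T(9)=18363; answer 18363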